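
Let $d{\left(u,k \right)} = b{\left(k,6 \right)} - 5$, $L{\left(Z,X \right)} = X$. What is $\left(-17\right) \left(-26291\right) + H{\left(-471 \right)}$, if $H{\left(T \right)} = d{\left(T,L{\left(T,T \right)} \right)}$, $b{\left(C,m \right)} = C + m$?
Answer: $446477$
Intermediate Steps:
$d{\left(u,k \right)} = 1 + k$ ($d{\left(u,k \right)} = \left(k + 6\right) - 5 = \left(6 + k\right) - 5 = 1 + k$)
$H{\left(T \right)} = 1 + T$
$\left(-17\right) \left(-26291\right) + H{\left(-471 \right)} = \left(-17\right) \left(-26291\right) + \left(1 - 471\right) = 446947 - 470 = 446477$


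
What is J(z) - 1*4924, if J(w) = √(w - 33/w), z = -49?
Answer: -4924 + 8*I*√37/7 ≈ -4924.0 + 6.9517*I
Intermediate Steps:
J(z) - 1*4924 = √(-49 - 33/(-49)) - 1*4924 = √(-49 - 33*(-1/49)) - 4924 = √(-49 + 33/49) - 4924 = √(-2368/49) - 4924 = 8*I*√37/7 - 4924 = -4924 + 8*I*√37/7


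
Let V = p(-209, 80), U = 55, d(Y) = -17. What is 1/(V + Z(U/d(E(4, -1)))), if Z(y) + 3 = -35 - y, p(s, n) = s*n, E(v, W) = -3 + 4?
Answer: -17/284831 ≈ -5.9685e-5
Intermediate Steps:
E(v, W) = 1
p(s, n) = n*s
V = -16720 (V = 80*(-209) = -16720)
Z(y) = -38 - y (Z(y) = -3 + (-35 - y) = -38 - y)
1/(V + Z(U/d(E(4, -1)))) = 1/(-16720 + (-38 - 55/(-17))) = 1/(-16720 + (-38 - 55*(-1)/17)) = 1/(-16720 + (-38 - 1*(-55/17))) = 1/(-16720 + (-38 + 55/17)) = 1/(-16720 - 591/17) = 1/(-284831/17) = -17/284831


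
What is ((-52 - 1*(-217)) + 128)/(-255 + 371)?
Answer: 293/116 ≈ 2.5259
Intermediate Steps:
((-52 - 1*(-217)) + 128)/(-255 + 371) = ((-52 + 217) + 128)/116 = (165 + 128)*(1/116) = 293*(1/116) = 293/116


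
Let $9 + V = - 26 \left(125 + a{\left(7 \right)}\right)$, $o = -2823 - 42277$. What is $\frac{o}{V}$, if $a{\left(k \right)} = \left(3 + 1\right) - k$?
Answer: $\frac{45100}{3181} \approx 14.178$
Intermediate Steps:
$a{\left(k \right)} = 4 - k$
$o = -45100$
$V = -3181$ ($V = -9 - 26 \left(125 + \left(4 - 7\right)\right) = -9 - 26 \left(125 - 3\right) = -9 - 3172 = -3181$)
$\frac{o}{V} = - \frac{45100}{-3181} = \left(-45100\right) \left(- \frac{1}{3181}\right) = \frac{45100}{3181}$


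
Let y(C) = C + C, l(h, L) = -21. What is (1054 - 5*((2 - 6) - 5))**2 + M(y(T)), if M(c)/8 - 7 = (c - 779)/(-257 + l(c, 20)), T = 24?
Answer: 167895047/139 ≈ 1.2079e+6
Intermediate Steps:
y(C) = 2*C
M(c) = 10900/139 - 4*c/139 (M(c) = 56 + 8*((c - 779)/(-257 - 21)) = 56 + 8*((-779 + c)/(-278)) = 56 + 8*((-779 + c)*(-1/278)) = 56 + 8*(779/278 - c/278) = 56 + (3116/139 - 4*c/139) = 10900/139 - 4*c/139)
(1054 - 5*((2 - 6) - 5))**2 + M(y(T)) = (1054 - 5*((2 - 6) - 5))**2 + (10900/139 - 8*24/139) = (1054 - 5*(-4 - 5))**2 + (10900/139 - 4/139*48) = (1054 - 5*(-9))**2 + (10900/139 - 192/139) = (1054 + 45)**2 + 10708/139 = 1099**2 + 10708/139 = 1207801 + 10708/139 = 167895047/139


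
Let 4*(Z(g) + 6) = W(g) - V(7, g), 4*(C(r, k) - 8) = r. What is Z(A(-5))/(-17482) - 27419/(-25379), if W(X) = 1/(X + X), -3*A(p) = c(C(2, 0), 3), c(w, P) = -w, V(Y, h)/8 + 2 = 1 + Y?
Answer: 32626036903/30169946104 ≈ 1.0814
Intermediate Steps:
V(Y, h) = -8 + 8*Y (V(Y, h) = -16 + 8*(1 + Y) = -16 + (8 + 8*Y) = -8 + 8*Y)
C(r, k) = 8 + r/4
A(p) = 17/6 (A(p) = -(-1)*(8 + (¼)*2)/3 = -(-1)*(8 + ½)/3 = -(-1)*17/(3*2) = -⅓*(-17/2) = 17/6)
W(X) = 1/(2*X)
Z(g) = -18 + 1/(8*g) (Z(g) = -6 + (1/(2*g) - (-8 + 8*7))/4 = -6 + (1/(2*g) - (-8 + 56))/4 = -6 + (1/(2*g) - 1*48)/4 = -6 + (1/(2*g) - 48)/4 = -6 + (-48 + 1/(2*g))/4 = -6 + (-12 + 1/(8*g)) = -18 + 1/(8*g))
Z(A(-5))/(-17482) - 27419/(-25379) = (-18 + 1/(8*(17/6)))/(-17482) - 27419/(-25379) = (-18 + (⅛)*(6/17))*(-1/17482) - 27419*(-1/25379) = (-18 + 3/68)*(-1/17482) + 27419/25379 = -1221/68*(-1/17482) + 27419/25379 = 1221/1188776 + 27419/25379 = 32626036903/30169946104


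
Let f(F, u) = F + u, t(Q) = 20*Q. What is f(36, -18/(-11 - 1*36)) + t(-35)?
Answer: -31190/47 ≈ -663.62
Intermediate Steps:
f(36, -18/(-11 - 1*36)) + t(-35) = (36 - 18/(-11 - 1*36)) + 20*(-35) = (36 - 18/(-11 - 36)) - 700 = (36 - 18/(-47)) - 700 = (36 - 18*(-1/47)) - 700 = (36 + 18/47) - 700 = 1710/47 - 700 = -31190/47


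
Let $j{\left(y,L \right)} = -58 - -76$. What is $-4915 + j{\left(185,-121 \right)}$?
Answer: $-4897$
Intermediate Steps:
$j{\left(y,L \right)} = 18$ ($j{\left(y,L \right)} = -58 + 76 = 18$)
$-4915 + j{\left(185,-121 \right)} = -4915 + 18 = -4897$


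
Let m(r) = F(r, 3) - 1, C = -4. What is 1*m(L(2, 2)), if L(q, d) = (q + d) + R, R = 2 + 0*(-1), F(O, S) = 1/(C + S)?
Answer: -2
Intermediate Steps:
F(O, S) = 1/(-4 + S)
R = 2 (R = 2 + 0 = 2)
L(q, d) = 2 + d + q (L(q, d) = (q + d) + 2 = (d + q) + 2 = 2 + d + q)
m(r) = -2 (m(r) = 1/(-4 + 3) - 1 = 1/(-1) - 1 = -1 - 1 = -2)
1*m(L(2, 2)) = 1*(-2) = -2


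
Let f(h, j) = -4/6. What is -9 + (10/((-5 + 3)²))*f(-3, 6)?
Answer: -32/3 ≈ -10.667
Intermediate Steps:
f(h, j) = -⅔ (f(h, j) = -4*⅙ = -⅔)
-9 + (10/((-5 + 3)²))*f(-3, 6) = -9 + (10/((-5 + 3)²))*(-⅔) = -9 + (10/((-2)²))*(-⅔) = -9 + (10/4)*(-⅔) = -9 + (10*(¼))*(-⅔) = -9 + (5/2)*(-⅔) = -9 - 5/3 = -32/3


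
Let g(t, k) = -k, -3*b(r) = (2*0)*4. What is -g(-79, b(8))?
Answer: 0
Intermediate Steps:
b(r) = 0 (b(r) = -2*0*4/3 = -0*4 = -⅓*0 = 0)
-g(-79, b(8)) = -(-1)*0 = -1*0 = 0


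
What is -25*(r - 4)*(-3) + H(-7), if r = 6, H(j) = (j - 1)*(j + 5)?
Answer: 166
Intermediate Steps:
H(j) = (-1 + j)*(5 + j)
-25*(r - 4)*(-3) + H(-7) = -25*(6 - 4)*(-3) + (-5 + (-7)² + 4*(-7)) = -50*(-3) + (-5 + 49 - 28) = -25*(-6) + 16 = 150 + 16 = 166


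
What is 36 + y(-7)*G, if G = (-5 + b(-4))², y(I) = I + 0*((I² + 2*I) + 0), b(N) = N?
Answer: -531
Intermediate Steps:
y(I) = I (y(I) = I + 0*(I² + 2*I) = I + 0 = I)
G = 81 (G = (-5 - 4)² = (-9)² = 81)
36 + y(-7)*G = 36 - 7*81 = 36 - 567 = -531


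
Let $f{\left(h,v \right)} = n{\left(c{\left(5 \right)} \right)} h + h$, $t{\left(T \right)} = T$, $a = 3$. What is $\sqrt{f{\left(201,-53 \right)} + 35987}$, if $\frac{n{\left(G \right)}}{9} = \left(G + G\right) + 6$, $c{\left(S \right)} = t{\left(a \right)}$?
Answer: $2 \sqrt{14474} \approx 240.62$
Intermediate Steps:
$c{\left(S \right)} = 3$
$n{\left(G \right)} = 54 + 18 G$ ($n{\left(G \right)} = 9 \left(\left(G + G\right) + 6\right) = 9 \left(2 G + 6\right) = 9 \left(6 + 2 G\right) = 54 + 18 G$)
$f{\left(h,v \right)} = 109 h$ ($f{\left(h,v \right)} = \left(54 + 18 \cdot 3\right) h + h = \left(54 + 54\right) h + h = 108 h + h = 109 h$)
$\sqrt{f{\left(201,-53 \right)} + 35987} = \sqrt{109 \cdot 201 + 35987} = \sqrt{21909 + 35987} = \sqrt{57896} = 2 \sqrt{14474}$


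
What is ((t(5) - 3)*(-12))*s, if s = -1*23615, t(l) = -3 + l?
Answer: -283380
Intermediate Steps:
s = -23615
((t(5) - 3)*(-12))*s = (((-3 + 5) - 3)*(-12))*(-23615) = ((2 - 3)*(-12))*(-23615) = -1*(-12)*(-23615) = 12*(-23615) = -283380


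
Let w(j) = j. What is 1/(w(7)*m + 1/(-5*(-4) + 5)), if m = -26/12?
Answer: -150/2269 ≈ -0.066108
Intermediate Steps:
m = -13/6 (m = -26*1/12 = -13/6 ≈ -2.1667)
1/(w(7)*m + 1/(-5*(-4) + 5)) = 1/(7*(-13/6) + 1/(-5*(-4) + 5)) = 1/(-91/6 + 1/(20 + 5)) = 1/(-91/6 + 1/25) = 1/(-2269/150) = -150/2269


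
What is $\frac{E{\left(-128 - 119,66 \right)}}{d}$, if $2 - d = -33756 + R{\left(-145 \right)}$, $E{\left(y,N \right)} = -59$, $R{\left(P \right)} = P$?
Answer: $- \frac{59}{33903} \approx -0.0017403$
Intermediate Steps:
$d = 33903$ ($d = 2 - \left(-33756 - 145\right) = 2 - -33901 = 2 + 33901 = 33903$)
$\frac{E{\left(-128 - 119,66 \right)}}{d} = - \frac{59}{33903}$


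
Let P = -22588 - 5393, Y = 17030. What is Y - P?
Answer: 45011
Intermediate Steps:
P = -27981
Y - P = 17030 - 1*(-27981) = 17030 + 27981 = 45011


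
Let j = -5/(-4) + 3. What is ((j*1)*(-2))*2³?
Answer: -68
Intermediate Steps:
j = 17/4 (j = -5*(-¼) + 3 = 5/4 + 3 = 17/4 ≈ 4.2500)
((j*1)*(-2))*2³ = (((17/4)*1)*(-2))*2³ = ((17/4)*(-2))*8 = -17/2*8 = -68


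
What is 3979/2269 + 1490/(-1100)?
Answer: 99609/249590 ≈ 0.39909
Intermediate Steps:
3979/2269 + 1490/(-1100) = 3979*(1/2269) + 1490*(-1/1100) = 3979/2269 - 149/110 = 99609/249590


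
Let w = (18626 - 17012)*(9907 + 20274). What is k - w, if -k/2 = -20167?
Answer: -48671800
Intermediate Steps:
k = 40334 (k = -2*(-20167) = 40334)
w = 48712134 (w = 1614*30181 = 48712134)
k - w = 40334 - 1*48712134 = 40334 - 48712134 = -48671800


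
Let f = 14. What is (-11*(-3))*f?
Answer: 462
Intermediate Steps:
(-11*(-3))*f = -11*(-3)*14 = 33*14 = 462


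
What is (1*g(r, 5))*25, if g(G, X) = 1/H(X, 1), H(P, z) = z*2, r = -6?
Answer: 25/2 ≈ 12.500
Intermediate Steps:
H(P, z) = 2*z
g(G, X) = ½ (g(G, X) = 1/(2*1) = 1/2 = ½)
(1*g(r, 5))*25 = (1*(½))*25 = (½)*25 = 25/2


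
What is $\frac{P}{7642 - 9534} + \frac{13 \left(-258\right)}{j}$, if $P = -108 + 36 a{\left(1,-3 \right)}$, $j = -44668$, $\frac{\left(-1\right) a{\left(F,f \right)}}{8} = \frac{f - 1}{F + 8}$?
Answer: $\frac{52427}{812614} \approx 0.064517$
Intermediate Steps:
$a{\left(F,f \right)} = - \frac{8 \left(-1 + f\right)}{8 + F}$ ($a{\left(F,f \right)} = - 8 \frac{f - 1}{F + 8} = - 8 \frac{-1 + f}{8 + F} = - \frac{8 \left(-1 + f\right)}{8 + F}$)
$P = 20$ ($P = -108 + 36 \frac{8 \left(1 - -3\right)}{8 + 1} = -108 + 36 \frac{8 \left(1 + 3\right)}{9} = -108 + 36 \cdot 8 \cdot \frac{1}{9} \cdot 4 = -108 + 36 \cdot \frac{32}{9} = -108 + 128 = 20$)
$\frac{P}{7642 - 9534} + \frac{13 \left(-258\right)}{j} = \frac{20}{7642 - 9534} + \frac{13 \left(-258\right)}{-44668} = \frac{20}{-1892} - - \frac{129}{1718} = 20 \left(- \frac{1}{1892}\right) + \frac{129}{1718} = - \frac{5}{473} + \frac{129}{1718} = \frac{52427}{812614}$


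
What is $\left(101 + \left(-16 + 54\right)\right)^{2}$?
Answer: $19321$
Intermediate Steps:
$\left(101 + \left(-16 + 54\right)\right)^{2} = \left(101 + 38\right)^{2} = 139^{2} = 19321$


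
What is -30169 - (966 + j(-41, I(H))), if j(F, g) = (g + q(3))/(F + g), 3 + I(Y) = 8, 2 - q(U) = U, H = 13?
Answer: -280214/9 ≈ -31135.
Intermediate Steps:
q(U) = 2 - U
I(Y) = 5 (I(Y) = -3 + 8 = 5)
j(F, g) = (-1 + g)/(F + g) (j(F, g) = (g + (2 - 1*3))/(F + g) = (g + (2 - 3))/(F + g) = (g - 1)/(F + g) = (-1 + g)/(F + g))
-30169 - (966 + j(-41, I(H))) = -30169 - (966 + (-1 + 5)/(-41 + 5)) = -30169 - (966 + 4/(-36)) = -30169 - (966 - 1/36*4) = -30169 - (966 - ⅑) = -30169 - 1*8693/9 = -30169 - 8693/9 = -280214/9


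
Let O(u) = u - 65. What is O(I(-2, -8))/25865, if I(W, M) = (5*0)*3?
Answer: -13/5173 ≈ -0.0025130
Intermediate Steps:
I(W, M) = 0 (I(W, M) = 0*3 = 0)
O(u) = -65 + u
O(I(-2, -8))/25865 = (-65 + 0)/25865 = -65*1/25865 = -13/5173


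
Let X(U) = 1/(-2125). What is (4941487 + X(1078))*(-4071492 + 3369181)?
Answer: -7374728936768814/2125 ≈ -3.4705e+12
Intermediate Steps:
X(U) = -1/2125
(4941487 + X(1078))*(-4071492 + 3369181) = (4941487 - 1/2125)*(-4071492 + 3369181) = (10500659874/2125)*(-702311) = -7374728936768814/2125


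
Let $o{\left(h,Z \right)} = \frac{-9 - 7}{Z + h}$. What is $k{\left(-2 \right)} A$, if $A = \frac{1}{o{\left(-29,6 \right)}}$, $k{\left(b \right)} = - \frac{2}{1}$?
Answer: $- \frac{23}{8} \approx -2.875$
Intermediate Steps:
$k{\left(b \right)} = -2$ ($k{\left(b \right)} = \left(-2\right) 1 = -2$)
$o{\left(h,Z \right)} = - \frac{16}{Z + h}$
$A = \frac{23}{16}$ ($A = \frac{1}{\left(-16\right) \frac{1}{6 - 29}} = \frac{1}{\left(-16\right) \frac{1}{-23}} = \frac{1}{\left(-16\right) \left(- \frac{1}{23}\right)} = \frac{1}{\frac{16}{23}} = \frac{23}{16} \approx 1.4375$)
$k{\left(-2 \right)} A = \left(-2\right) \frac{23}{16} = - \frac{23}{8}$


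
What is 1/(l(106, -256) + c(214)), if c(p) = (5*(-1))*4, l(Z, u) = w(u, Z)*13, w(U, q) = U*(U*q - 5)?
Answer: 1/90325228 ≈ 1.1071e-8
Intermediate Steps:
w(U, q) = U*(-5 + U*q)
l(Z, u) = 13*u*(-5 + Z*u) (l(Z, u) = (u*(-5 + u*Z))*13 = (u*(-5 + Z*u))*13 = 13*u*(-5 + Z*u))
c(p) = -20 (c(p) = -5*4 = -20)
1/(l(106, -256) + c(214)) = 1/(13*(-256)*(-5 + 106*(-256)) - 20) = 1/(13*(-256)*(-5 - 27136) - 20) = 1/(13*(-256)*(-27141) - 20) = 1/(90325248 - 20) = 1/90325228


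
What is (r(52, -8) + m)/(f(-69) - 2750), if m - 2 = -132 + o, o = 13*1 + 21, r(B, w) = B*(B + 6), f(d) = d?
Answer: -2920/2819 ≈ -1.0358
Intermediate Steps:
r(B, w) = B*(6 + B)
o = 34 (o = 13 + 21 = 34)
m = -96 (m = 2 + (-132 + 34) = 2 - 98 = -96)
(r(52, -8) + m)/(f(-69) - 2750) = (52*(6 + 52) - 96)/(-69 - 2750) = (52*58 - 96)/(-2819) = (3016 - 96)*(-1/2819) = 2920*(-1/2819) = -2920/2819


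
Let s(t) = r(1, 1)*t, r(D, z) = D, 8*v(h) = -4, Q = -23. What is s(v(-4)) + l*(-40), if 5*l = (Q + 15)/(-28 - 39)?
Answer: -195/134 ≈ -1.4552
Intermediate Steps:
v(h) = -½ (v(h) = (⅛)*(-4) = -½)
s(t) = t (s(t) = 1*t = t)
l = 8/335 (l = ((-23 + 15)/(-28 - 39))/5 = (-8/(-67))/5 = (-8*(-1/67))/5 = (⅕)*(8/67) = 8/335 ≈ 0.023881)
s(v(-4)) + l*(-40) = -½ + (8/335)*(-40) = -½ - 64/67 = -195/134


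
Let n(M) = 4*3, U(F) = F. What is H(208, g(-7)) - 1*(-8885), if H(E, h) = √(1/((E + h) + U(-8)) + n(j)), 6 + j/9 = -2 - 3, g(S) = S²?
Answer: 8885 + 7*√15189/249 ≈ 8888.5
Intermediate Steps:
j = -99 (j = -54 + 9*(-2 - 3) = -54 + 9*(-5) = -54 - 45 = -99)
n(M) = 12
H(E, h) = √(12 + 1/(-8 + E + h)) (H(E, h) = √(1/((E + h) - 8) + 12) = √(1/(-8 + E + h) + 12) = √(12 + 1/(-8 + E + h)))
H(208, g(-7)) - 1*(-8885) = √((-95 + 12*208 + 12*(-7)²)/(-8 + 208 + (-7)²)) - 1*(-8885) = √((-95 + 2496 + 12*49)/(-8 + 208 + 49)) + 8885 = √((-95 + 2496 + 588)/249) + 8885 = √((1/249)*2989) + 8885 = √(2989/249) + 8885 = 7*√15189/249 + 8885 = 8885 + 7*√15189/249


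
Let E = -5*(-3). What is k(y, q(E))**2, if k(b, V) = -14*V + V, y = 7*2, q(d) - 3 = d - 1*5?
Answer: 28561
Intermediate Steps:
E = 15
q(d) = -2 + d (q(d) = 3 + (d - 1*5) = 3 + (d - 5) = 3 + (-5 + d) = -2 + d)
y = 14
k(b, V) = -13*V
k(y, q(E))**2 = (-13*(-2 + 15))**2 = (-13*13)**2 = (-169)**2 = 28561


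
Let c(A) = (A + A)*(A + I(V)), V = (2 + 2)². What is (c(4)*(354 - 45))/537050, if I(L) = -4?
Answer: 0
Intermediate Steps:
V = 16 (V = 4² = 16)
c(A) = 2*A*(-4 + A) (c(A) = (A + A)*(A - 4) = (2*A)*(-4 + A) = 2*A*(-4 + A))
(c(4)*(354 - 45))/537050 = ((2*4*(-4 + 4))*(354 - 45))/537050 = ((2*4*0)*309)*(1/537050) = (0*309)*(1/537050) = 0*(1/537050) = 0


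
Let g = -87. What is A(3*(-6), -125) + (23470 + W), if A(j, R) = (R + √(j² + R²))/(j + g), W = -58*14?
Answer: 475843/21 - √15949/105 ≈ 22658.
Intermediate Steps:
W = -812
A(j, R) = (R + √(R² + j²))/(-87 + j) (A(j, R) = (R + √(j² + R²))/(j - 87) = (R + √(R² + j²))/(-87 + j))
A(3*(-6), -125) + (23470 + W) = (-125 + √((-125)² + (3*(-6))²))/(-87 + 3*(-6)) + (23470 - 812) = (-125 + √(15625 + (-18)²))/(-87 - 18) + 22658 = (-125 + √(15625 + 324))/(-105) + 22658 = -(-125 + √15949)/105 + 22658 = (25/21 - √15949/105) + 22658 = 475843/21 - √15949/105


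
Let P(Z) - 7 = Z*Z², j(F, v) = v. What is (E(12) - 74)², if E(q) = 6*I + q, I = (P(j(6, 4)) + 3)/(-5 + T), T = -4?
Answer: 111556/9 ≈ 12395.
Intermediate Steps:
P(Z) = 7 + Z³ (P(Z) = 7 + Z*Z² = 7 + Z³)
I = -74/9 (I = ((7 + 4³) + 3)/(-5 - 4) = ((7 + 64) + 3)/(-9) = (71 + 3)*(-⅑) = 74*(-⅑) = -74/9 ≈ -8.2222)
E(q) = -148/3 + q (E(q) = 6*(-74/9) + q = -148/3 + q)
(E(12) - 74)² = ((-148/3 + 12) - 74)² = (-112/3 - 74)² = (-334/3)² = 111556/9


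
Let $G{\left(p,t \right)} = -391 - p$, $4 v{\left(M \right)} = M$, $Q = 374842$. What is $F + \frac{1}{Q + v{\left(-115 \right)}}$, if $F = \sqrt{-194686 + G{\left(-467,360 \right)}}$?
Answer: $\frac{4}{1499253} + i \sqrt{194610} \approx 2.668 \cdot 10^{-6} + 441.15 i$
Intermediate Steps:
$v{\left(M \right)} = \frac{M}{4}$
$F = i \sqrt{194610}$ ($F = \sqrt{-194686 - -76} = \sqrt{-194686 + \left(-391 + 467\right)} = \sqrt{-194686 + 76} = \sqrt{-194610} = i \sqrt{194610} \approx 441.15 i$)
$F + \frac{1}{Q + v{\left(-115 \right)}} = i \sqrt{194610} + \frac{1}{374842 + \frac{1}{4} \left(-115\right)} = i \sqrt{194610} + \frac{1}{374842 - \frac{115}{4}} = i \sqrt{194610} + \frac{1}{\frac{1499253}{4}} = i \sqrt{194610} + \frac{4}{1499253} = \frac{4}{1499253} + i \sqrt{194610}$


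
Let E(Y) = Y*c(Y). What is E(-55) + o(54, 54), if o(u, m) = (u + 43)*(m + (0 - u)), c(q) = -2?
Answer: 110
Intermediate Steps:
o(u, m) = (43 + u)*(m - u)
E(Y) = -2*Y (E(Y) = Y*(-2) = -2*Y)
E(-55) + o(54, 54) = -2*(-55) + (-1*54² - 43*54 + 43*54 + 54*54) = 110 + (-1*2916 - 2322 + 2322 + 2916) = 110 + (-2916 - 2322 + 2322 + 2916) = 110 + 0 = 110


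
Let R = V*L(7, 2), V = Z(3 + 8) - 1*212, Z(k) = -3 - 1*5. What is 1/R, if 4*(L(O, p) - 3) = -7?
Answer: -1/275 ≈ -0.0036364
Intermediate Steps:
L(O, p) = 5/4 (L(O, p) = 3 + (1/4)*(-7) = 3 - 7/4 = 5/4)
Z(k) = -8 (Z(k) = -3 - 5 = -8)
V = -220 (V = -8 - 1*212 = -8 - 212 = -220)
R = -275 (R = -220*5/4 = -275)
1/R = 1/(-275) = -1/275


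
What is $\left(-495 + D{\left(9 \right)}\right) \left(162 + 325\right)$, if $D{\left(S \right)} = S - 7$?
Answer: $-240091$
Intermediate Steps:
$D{\left(S \right)} = -7 + S$ ($D{\left(S \right)} = S - 7 = -7 + S$)
$\left(-495 + D{\left(9 \right)}\right) \left(162 + 325\right) = \left(-495 + \left(-7 + 9\right)\right) \left(162 + 325\right) = \left(-495 + 2\right) 487 = \left(-493\right) 487 = -240091$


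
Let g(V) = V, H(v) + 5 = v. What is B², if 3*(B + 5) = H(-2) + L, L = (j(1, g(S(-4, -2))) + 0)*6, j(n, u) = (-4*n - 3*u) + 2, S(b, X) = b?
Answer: 1444/9 ≈ 160.44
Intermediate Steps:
H(v) = -5 + v
j(n, u) = 2 - 4*n - 3*u
L = 60 (L = ((2 - 4*1 - 3*(-4)) + 0)*6 = ((2 - 4 + 12) + 0)*6 = (10 + 0)*6 = 10*6 = 60)
B = 38/3 (B = -5 + ((-5 - 2) + 60)/3 = -5 + (-7 + 60)/3 = -5 + (⅓)*53 = -5 + 53/3 = 38/3 ≈ 12.667)
B² = (38/3)² = 1444/9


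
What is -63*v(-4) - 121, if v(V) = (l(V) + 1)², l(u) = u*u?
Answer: -18328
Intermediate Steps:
l(u) = u²
v(V) = (1 + V²)² (v(V) = (V² + 1)² = (1 + V²)²)
-63*v(-4) - 121 = -63*(1 + (-4)²)² - 121 = -63*(1 + 16)² - 121 = -63*17² - 121 = -63*289 - 121 = -18207 - 121 = -18328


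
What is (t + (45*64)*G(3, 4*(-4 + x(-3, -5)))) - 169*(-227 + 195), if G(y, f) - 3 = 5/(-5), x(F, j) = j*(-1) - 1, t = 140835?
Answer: 152003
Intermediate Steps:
x(F, j) = -1 - j (x(F, j) = -j - 1 = -1 - j)
G(y, f) = 2 (G(y, f) = 3 + 5/(-5) = 3 + 5*(-⅕) = 3 - 1 = 2)
(t + (45*64)*G(3, 4*(-4 + x(-3, -5)))) - 169*(-227 + 195) = (140835 + (45*64)*2) - 169*(-227 + 195) = (140835 + 2880*2) - 169*(-32) = (140835 + 5760) + 5408 = 146595 + 5408 = 152003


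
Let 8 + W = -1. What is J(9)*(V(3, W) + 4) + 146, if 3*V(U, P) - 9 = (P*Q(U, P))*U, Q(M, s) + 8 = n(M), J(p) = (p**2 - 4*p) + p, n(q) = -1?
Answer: 4898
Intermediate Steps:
W = -9 (W = -8 - 1 = -9)
J(p) = p**2 - 3*p
Q(M, s) = -9 (Q(M, s) = -8 - 1 = -9)
V(U, P) = 3 - 3*P*U (V(U, P) = 3 + ((P*(-9))*U)/3 = 3 + ((-9*P)*U)/3 = 3 + (-9*P*U)/3 = 3 - 3*P*U)
J(9)*(V(3, W) + 4) + 146 = (9*(-3 + 9))*((3 - 3*(-9)*3) + 4) + 146 = (9*6)*((3 + 81) + 4) + 146 = 54*(84 + 4) + 146 = 54*88 + 146 = 4752 + 146 = 4898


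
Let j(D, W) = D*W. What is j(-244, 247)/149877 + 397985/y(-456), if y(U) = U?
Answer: -25084607/28728 ≈ -873.18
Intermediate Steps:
j(-244, 247)/149877 + 397985/y(-456) = -244*247/149877 + 397985/(-456) = -60268*1/149877 + 397985*(-1/456) = -76/189 - 397985/456 = -25084607/28728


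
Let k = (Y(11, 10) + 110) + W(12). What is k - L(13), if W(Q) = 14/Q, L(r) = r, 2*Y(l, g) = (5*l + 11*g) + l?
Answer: 1117/6 ≈ 186.17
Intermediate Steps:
Y(l, g) = 3*l + 11*g/2 (Y(l, g) = ((5*l + 11*g) + l)/2 = (6*l + 11*g)/2 = 3*l + 11*g/2)
k = 1195/6 (k = ((3*11 + (11/2)*10) + 110) + 14/12 = ((33 + 55) + 110) + 14*(1/12) = (88 + 110) + 7/6 = 198 + 7/6 = 1195/6 ≈ 199.17)
k - L(13) = 1195/6 - 1*13 = 1195/6 - 13 = 1117/6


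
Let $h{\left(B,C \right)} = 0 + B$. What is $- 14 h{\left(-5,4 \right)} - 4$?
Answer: $66$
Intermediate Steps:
$h{\left(B,C \right)} = B$
$- 14 h{\left(-5,4 \right)} - 4 = \left(-14\right) \left(-5\right) - 4 = 70 - 4 = 66$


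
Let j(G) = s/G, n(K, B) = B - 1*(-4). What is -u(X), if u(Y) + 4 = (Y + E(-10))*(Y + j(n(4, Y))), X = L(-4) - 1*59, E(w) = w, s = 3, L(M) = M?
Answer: -271324/59 ≈ -4598.7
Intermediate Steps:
n(K, B) = 4 + B (n(K, B) = B + 4 = 4 + B)
j(G) = 3/G
X = -63 (X = -4 - 1*59 = -4 - 59 = -63)
u(Y) = -4 + (-10 + Y)*(Y + 3/(4 + Y)) (u(Y) = -4 + (Y - 10)*(Y + 3/(4 + Y)) = -4 + (-10 + Y)*(Y + 3/(4 + Y)))
-u(X) = -(-46 + (-63)³ - 41*(-63) - 6*(-63)²)/(4 - 63) = -(-46 - 250047 + 2583 - 6*3969)/(-59) = -(-1)*(-46 - 250047 + 2583 - 23814)/59 = -(-1)*(-271324)/59 = -1*271324/59 = -271324/59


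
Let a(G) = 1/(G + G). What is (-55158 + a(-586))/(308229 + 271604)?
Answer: -64645177/679564276 ≈ -0.095127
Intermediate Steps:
a(G) = 1/(2*G)
(-55158 + a(-586))/(308229 + 271604) = (-55158 + (½)/(-586))/(308229 + 271604) = (-55158 + (½)*(-1/586))/579833 = (-55158 - 1/1172)*(1/579833) = -64645177/1172*1/579833 = -64645177/679564276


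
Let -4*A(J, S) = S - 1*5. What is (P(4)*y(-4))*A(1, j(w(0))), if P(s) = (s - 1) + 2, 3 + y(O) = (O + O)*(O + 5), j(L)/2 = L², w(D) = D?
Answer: -275/4 ≈ -68.750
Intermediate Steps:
j(L) = 2*L²
A(J, S) = 5/4 - S/4 (A(J, S) = -(S - 1*5)/4 = -(S - 5)/4 = -(-5 + S)/4 = 5/4 - S/4)
y(O) = -3 + 2*O*(5 + O) (y(O) = -3 + (O + O)*(O + 5) = -3 + (2*O)*(5 + O) = -3 + 2*O*(5 + O))
P(s) = 1 + s (P(s) = (-1 + s) + 2 = 1 + s)
(P(4)*y(-4))*A(1, j(w(0))) = ((1 + 4)*(-3 + 2*(-4)² + 10*(-4)))*(5/4 - 0²/2) = (5*(-3 + 2*16 - 40))*(5/4 - 0/2) = (5*(-3 + 32 - 40))*(5/4 - ¼*0) = (5*(-11))*(5/4 + 0) = -55*5/4 = -275/4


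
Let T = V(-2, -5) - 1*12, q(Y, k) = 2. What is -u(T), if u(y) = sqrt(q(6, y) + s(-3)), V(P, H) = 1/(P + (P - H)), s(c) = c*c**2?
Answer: -5*I ≈ -5.0*I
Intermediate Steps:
s(c) = c**3
V(P, H) = 1/(-H + 2*P)
T = -11 (T = -1/(-5 - 2*(-2)) - 1*12 = -1/(-5 + 4) - 12 = -1/(-1) - 12 = -1*(-1) - 12 = 1 - 12 = -11)
u(y) = 5*I (u(y) = sqrt(2 + (-3)**3) = sqrt(2 - 27) = sqrt(-25) = 5*I)
-u(T) = -5*I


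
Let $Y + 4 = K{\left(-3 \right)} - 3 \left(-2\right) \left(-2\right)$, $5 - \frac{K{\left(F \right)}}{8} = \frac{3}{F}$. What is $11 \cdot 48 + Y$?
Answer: $560$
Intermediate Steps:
$K{\left(F \right)} = 40 - \frac{24}{F}$ ($K{\left(F \right)} = 40 - 8 \frac{3}{F} = 40 - \frac{24}{F}$)
$Y = 32$ ($Y = -4 - \left(-40 - 8 + 3 \left(-2\right) \left(-2\right)\right) = -4 + \left(\left(40 - -8\right) - \left(-6\right) \left(-2\right)\right) = -4 + \left(\left(40 + 8\right) - 12\right) = -4 + \left(48 - 12\right) = -4 + 36 = 32$)
$11 \cdot 48 + Y = 11 \cdot 48 + 32 = 528 + 32 = 560$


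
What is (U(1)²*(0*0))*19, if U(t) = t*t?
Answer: 0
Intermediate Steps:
U(t) = t²
(U(1)²*(0*0))*19 = ((1²)²*(0*0))*19 = (1²*0)*19 = (1*0)*19 = 0*19 = 0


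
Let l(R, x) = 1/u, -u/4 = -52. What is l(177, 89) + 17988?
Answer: 3741505/208 ≈ 17988.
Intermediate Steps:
u = 208 (u = -4*(-52) = 208)
l(R, x) = 1/208
l(177, 89) + 17988 = 1/208 + 17988 = 3741505/208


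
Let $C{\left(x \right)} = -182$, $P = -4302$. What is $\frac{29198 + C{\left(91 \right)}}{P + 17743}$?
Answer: $\frac{29016}{13441} \approx 2.1588$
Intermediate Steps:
$\frac{29198 + C{\left(91 \right)}}{P + 17743} = \frac{29198 - 182}{-4302 + 17743} = \frac{29016}{13441}$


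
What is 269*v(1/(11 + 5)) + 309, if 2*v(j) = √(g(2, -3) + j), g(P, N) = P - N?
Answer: 4893/8 ≈ 611.63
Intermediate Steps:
v(j) = √(5 + j)/2 (v(j) = √((2 - 1*(-3)) + j)/2 = √((2 + 3) + j)/2 = √(5 + j)/2)
269*v(1/(11 + 5)) + 309 = 269*(√(5 + 1/(11 + 5))/2) + 309 = 269*(√(5 + 1/16)/2) + 309 = 269*(√(81/16)/2) + 309 = 269*((½)*(9/4)) + 309 = 269*(9/8) + 309 = 2421/8 + 309 = 4893/8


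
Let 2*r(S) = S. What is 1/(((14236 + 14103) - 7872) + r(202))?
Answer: 1/20568 ≈ 4.8619e-5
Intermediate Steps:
r(S) = S/2
1/(((14236 + 14103) - 7872) + r(202)) = 1/(((14236 + 14103) - 7872) + (½)*202) = 1/((28339 - 7872) + 101) = 1/(20467 + 101) = 1/20568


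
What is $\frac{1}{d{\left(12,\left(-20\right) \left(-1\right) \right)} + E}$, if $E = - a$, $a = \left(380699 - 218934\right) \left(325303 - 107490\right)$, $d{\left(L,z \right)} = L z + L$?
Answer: $- \frac{1}{35234519693} \approx -2.8381 \cdot 10^{-11}$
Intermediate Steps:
$d{\left(L,z \right)} = L + L z$
$a = 35234519945$ ($a = 161765 \cdot 217813 = 35234519945$)
$E = -35234519945$ ($E = \left(-1\right) 35234519945 = -35234519945$)
$\frac{1}{d{\left(12,\left(-20\right) \left(-1\right) \right)} + E} = \frac{1}{12 \left(1 - -20\right) - 35234519945} = \frac{1}{12 \left(1 + 20\right) - 35234519945} = \frac{1}{12 \cdot 21 - 35234519945} = \frac{1}{252 - 35234519945} = \frac{1}{-35234519693} = - \frac{1}{35234519693}$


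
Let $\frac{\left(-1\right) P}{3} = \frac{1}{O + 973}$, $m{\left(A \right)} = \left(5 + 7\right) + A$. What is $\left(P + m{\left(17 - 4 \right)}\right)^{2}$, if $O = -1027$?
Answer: $\frac{203401}{324} \approx 627.78$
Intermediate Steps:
$m{\left(A \right)} = 12 + A$
$P = \frac{1}{18}$ ($P = - \frac{3}{-1027 + 973} = - \frac{3}{-54} = \left(-3\right) \left(- \frac{1}{54}\right) = \frac{1}{18} \approx 0.055556$)
$\left(P + m{\left(17 - 4 \right)}\right)^{2} = \left(\frac{1}{18} + \left(12 + \left(17 - 4\right)\right)\right)^{2} = \left(\frac{1}{18} + \left(12 + 13\right)\right)^{2} = \left(\frac{1}{18} + 25\right)^{2} = \left(\frac{451}{18}\right)^{2} = \frac{203401}{324}$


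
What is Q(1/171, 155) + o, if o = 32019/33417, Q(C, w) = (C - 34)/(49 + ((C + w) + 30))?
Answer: 362329088/445727085 ≈ 0.81289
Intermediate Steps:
Q(C, w) = (-34 + C)/(79 + C + w) (Q(C, w) = (-34 + C)/(49 + (30 + C + w)) = (-34 + C)/(79 + C + w))
o = 10673/11139 (o = 32019*(1/33417) = 10673/11139 ≈ 0.95817)
Q(1/171, 155) + o = (-34 + 1/171)/(79 + 1/171 + 155) + 10673/11139 = -5813/171/(40015/171) + 10673/11139 = (171/40015)*(-5813/171) + 10673/11139 = -5813/40015 + 10673/11139 = 362329088/445727085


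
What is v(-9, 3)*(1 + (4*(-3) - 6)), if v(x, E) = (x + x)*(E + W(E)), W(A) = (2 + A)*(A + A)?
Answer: 10098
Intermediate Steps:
W(A) = 2*A*(2 + A) (W(A) = (2 + A)*(2*A) = 2*A*(2 + A))
v(x, E) = 2*x*(E + 2*E*(2 + E)) (v(x, E) = (x + x)*(E + 2*E*(2 + E)) = (2*x)*(E + 2*E*(2 + E)) = 2*x*(E + 2*E*(2 + E)))
v(-9, 3)*(1 + (4*(-3) - 6)) = (2*3*(-9)*(5 + 2*3))*(1 + (4*(-3) - 6)) = (2*3*(-9)*(5 + 6))*(1 + (-12 - 6)) = (2*3*(-9)*11)*(1 - 18) = -594*(-17) = 10098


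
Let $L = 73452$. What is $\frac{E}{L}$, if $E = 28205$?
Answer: $\frac{28205}{73452} \approx 0.38399$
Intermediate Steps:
$\frac{E}{L} = \frac{28205}{73452}$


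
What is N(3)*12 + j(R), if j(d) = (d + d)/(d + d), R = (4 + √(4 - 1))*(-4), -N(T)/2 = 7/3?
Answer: -55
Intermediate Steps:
N(T) = -14/3
R = -16 - 4*√3 (R = (4 + √3)*(-4) = -16 - 4*√3 ≈ -22.928)
j(d) = 1 (j(d) = (2*d)/((2*d)) = (2*d)*(1/(2*d)) = 1)
N(3)*12 + j(R) = -14/3*12 + 1 = -56 + 1 = -55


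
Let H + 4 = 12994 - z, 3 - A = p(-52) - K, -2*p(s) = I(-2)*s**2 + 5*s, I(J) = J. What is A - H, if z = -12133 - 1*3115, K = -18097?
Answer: -49166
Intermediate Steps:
p(s) = s**2 - 5*s/2 (p(s) = -(-2*s**2 + 5*s)/2 = s**2 - 5*s/2)
z = -15248 (z = -12133 - 3115 = -15248)
A = -20928 (A = 3 - ((1/2)*(-52)*(-5 + 2*(-52)) - 1*(-18097)) = 3 - ((1/2)*(-52)*(-5 - 104) + 18097) = 3 - ((1/2)*(-52)*(-109) + 18097) = 3 - (2834 + 18097) = 3 - 1*20931 = 3 - 20931 = -20928)
H = 28238 (H = -4 + (12994 - 1*(-15248)) = -4 + (12994 + 15248) = -4 + 28242 = 28238)
A - H = -20928 - 1*28238 = -20928 - 28238 = -49166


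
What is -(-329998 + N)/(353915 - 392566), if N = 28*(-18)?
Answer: -330502/38651 ≈ -8.5509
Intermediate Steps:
N = -504
-(-329998 + N)/(353915 - 392566) = -(-329998 - 504)/(353915 - 392566) = -(-330502)/(-38651) = -(-330502)*(-1)/38651 = -1*330502/38651 = -330502/38651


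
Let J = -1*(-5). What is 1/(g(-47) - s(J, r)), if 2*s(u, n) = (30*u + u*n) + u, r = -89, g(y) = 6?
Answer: 1/151 ≈ 0.0066225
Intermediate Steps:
J = 5
s(u, n) = 31*u/2 + n*u/2 (s(u, n) = ((30*u + u*n) + u)/2 = ((30*u + n*u) + u)/2 = (31*u + n*u)/2 = 31*u/2 + n*u/2)
1/(g(-47) - s(J, r)) = 1/(6 - 5*(31 - 89)/2) = 1/(6 - 5*(-58)/2) = 1/(6 - 1*(-145)) = 1/(6 + 145) = 1/151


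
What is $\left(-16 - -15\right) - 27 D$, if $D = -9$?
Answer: $242$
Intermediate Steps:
$\left(-16 - -15\right) - 27 D = \left(-16 - -15\right) - -243 = \left(-16 + 15\right) + 243 = -1 + 243 = 242$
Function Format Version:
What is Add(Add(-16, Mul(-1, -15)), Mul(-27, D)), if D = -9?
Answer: 242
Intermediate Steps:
Add(Add(-16, Mul(-1, -15)), Mul(-27, D)) = Add(Add(-16, Mul(-1, -15)), Mul(-27, -9)) = Add(Add(-16, 15), 243) = Add(-1, 243) = 242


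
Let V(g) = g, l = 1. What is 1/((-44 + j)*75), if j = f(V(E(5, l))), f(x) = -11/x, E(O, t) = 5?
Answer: -1/3465 ≈ -0.00028860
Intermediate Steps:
j = -11/5 ≈ -2.2000
1/((-44 + j)*75) = 1/((-44 - 11/5)*75) = 1/(-231/5*75) = 1/(-3465) = -1/3465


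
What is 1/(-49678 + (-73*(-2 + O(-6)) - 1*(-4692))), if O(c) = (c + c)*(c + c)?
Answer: -1/55352 ≈ -1.8066e-5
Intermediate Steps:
O(c) = 4*c² (O(c) = (2*c)*(2*c) = 4*c²)
1/(-49678 + (-73*(-2 + O(-6)) - 1*(-4692))) = 1/(-49678 + (-73*(-2 + 4*(-6)²) - 1*(-4692))) = 1/(-49678 + (-73*(-2 + 4*36) + 4692)) = 1/(-49678 + (-73*(-2 + 144) + 4692)) = 1/(-49678 + (-73*142 + 4692)) = 1/(-49678 + (-10366 + 4692)) = 1/(-49678 - 5674) = 1/(-55352) = -1/55352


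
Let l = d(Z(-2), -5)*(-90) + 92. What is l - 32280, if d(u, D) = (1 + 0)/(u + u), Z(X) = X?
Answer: -64331/2 ≈ -32166.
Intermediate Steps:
d(u, D) = 1/(2*u)
l = 229/2 (l = ((½)/(-2))*(-90) + 92 = ((½)*(-½))*(-90) + 92 = -¼*(-90) + 92 = 45/2 + 92 = 229/2 ≈ 114.50)
l - 32280 = 229/2 - 32280 = -64331/2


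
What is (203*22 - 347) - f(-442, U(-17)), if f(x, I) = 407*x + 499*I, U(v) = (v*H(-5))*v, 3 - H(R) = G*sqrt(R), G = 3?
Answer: -248620 + 432633*I*sqrt(5) ≈ -2.4862e+5 + 9.674e+5*I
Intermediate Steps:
H(R) = 3 - 3*sqrt(R)
U(v) = v**2*(3 - 3*I*sqrt(5)) (U(v) = (v*(3 - 3*I*sqrt(5)))*v = v**2*(3 - 3*I*sqrt(5)))
(203*22 - 347) - f(-442, U(-17)) = (203*22 - 347) - (407*(-442) + 499*(3*(-17)**2*(1 - I*sqrt(5)))) = (4466 - 347) - (-179894 + 499*(3*289*(1 - I*sqrt(5)))) = 4119 - (-179894 + 499*(867 - 867*I*sqrt(5))) = 4119 - (-179894 + (432633 - 432633*I*sqrt(5))) = 4119 - (252739 - 432633*I*sqrt(5)) = 4119 + (-252739 + 432633*I*sqrt(5)) = -248620 + 432633*I*sqrt(5)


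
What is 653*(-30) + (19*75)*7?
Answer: -9615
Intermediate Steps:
653*(-30) + (19*75)*7 = -19590 + 1425*7 = -19590 + 9975 = -9615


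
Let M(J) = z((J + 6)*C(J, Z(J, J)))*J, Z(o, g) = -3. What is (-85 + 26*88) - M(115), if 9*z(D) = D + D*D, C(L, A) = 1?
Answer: -1677803/9 ≈ -1.8642e+5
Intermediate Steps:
z(D) = D/9 + D**2/9 (z(D) = (D + D*D)/9 = (D + D**2)/9 = D/9 + D**2/9)
M(J) = J*(6 + J)*(7 + J)/9 (M(J) = (((J + 6)*1)*(1 + (J + 6)*1)/9)*J = (((6 + J)*1)*(1 + (6 + J)*1)/9)*J = ((6 + J)*(1 + (6 + J))/9)*J = ((6 + J)*(7 + J)/9)*J = J*(6 + J)*(7 + J)/9)
(-85 + 26*88) - M(115) = (-85 + 26*88) - 115*(6 + 115)*(7 + 115)/9 = (-85 + 2288) - 115*121*122/9 = 2203 - 1*1697630/9 = 2203 - 1697630/9 = -1677803/9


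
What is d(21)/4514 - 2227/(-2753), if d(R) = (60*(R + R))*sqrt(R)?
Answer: 2227/2753 + 1260*sqrt(21)/2257 ≈ 3.3672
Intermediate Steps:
d(R) = 120*R**(3/2) (d(R) = (60*(2*R))*sqrt(R) = (120*R)*sqrt(R) = 120*R**(3/2))
d(21)/4514 - 2227/(-2753) = (120*21**(3/2))/4514 - 2227/(-2753) = (120*(21*sqrt(21)))*(1/4514) - 2227*(-1/2753) = (2520*sqrt(21))*(1/4514) + 2227/2753 = 1260*sqrt(21)/2257 + 2227/2753 = 2227/2753 + 1260*sqrt(21)/2257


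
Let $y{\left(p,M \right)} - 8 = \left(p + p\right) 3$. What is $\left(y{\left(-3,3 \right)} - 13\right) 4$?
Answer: $-92$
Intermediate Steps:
$y{\left(p,M \right)} = 8 + 6 p$ ($y{\left(p,M \right)} = 8 + \left(p + p\right) 3 = 8 + 2 p 3 = 8 + 6 p$)
$\left(y{\left(-3,3 \right)} - 13\right) 4 = \left(\left(8 + 6 \left(-3\right)\right) - 13\right) 4 = \left(\left(8 - 18\right) - 13\right) 4 = \left(-10 - 13\right) 4 = \left(-23\right) 4 = -92$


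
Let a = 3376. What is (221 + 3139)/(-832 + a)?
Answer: 70/53 ≈ 1.3208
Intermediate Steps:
(221 + 3139)/(-832 + a) = (221 + 3139)/(-832 + 3376) = 3360/2544 = 3360*(1/2544) = 70/53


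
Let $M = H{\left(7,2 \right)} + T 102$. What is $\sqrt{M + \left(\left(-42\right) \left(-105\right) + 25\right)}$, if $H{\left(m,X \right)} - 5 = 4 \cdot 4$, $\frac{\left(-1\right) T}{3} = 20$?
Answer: $8 i \sqrt{26} \approx 40.792 i$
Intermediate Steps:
$T = -60$ ($T = \left(-3\right) 20 = -60$)
$H{\left(m,X \right)} = 21$ ($H{\left(m,X \right)} = 5 + 4 \cdot 4 = 5 + 16 = 21$)
$M = -6099$ ($M = 21 - 6120 = -6099$)
$\sqrt{M + \left(\left(-42\right) \left(-105\right) + 25\right)} = \sqrt{-6099 + \left(\left(-42\right) \left(-105\right) + 25\right)} = \sqrt{-6099 + \left(4410 + 25\right)} = \sqrt{-6099 + 4435} = \sqrt{-1664} = 8 i \sqrt{26}$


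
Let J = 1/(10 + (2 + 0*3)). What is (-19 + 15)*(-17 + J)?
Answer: 203/3 ≈ 67.667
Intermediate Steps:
J = 1/12 (J = 1/(10 + (2 + 0)) = 1/(10 + 2) = 1/12 ≈ 0.083333)
(-19 + 15)*(-17 + J) = (-19 + 15)*(-17 + 1/12) = -4*(-203/12) = 203/3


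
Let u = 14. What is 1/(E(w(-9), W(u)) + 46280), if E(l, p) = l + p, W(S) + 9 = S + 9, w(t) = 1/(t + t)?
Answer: 18/833291 ≈ 2.1601e-5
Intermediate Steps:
w(t) = 1/(2*t)
W(S) = S (W(S) = -9 + (S + 9) = -9 + (9 + S) = S)
1/(E(w(-9), W(u)) + 46280) = 1/(((1/2)/(-9) + 14) + 46280) = 1/(((1/2)*(-1/9) + 14) + 46280) = 1/((-1/18 + 14) + 46280) = 1/(251/18 + 46280) = 1/(833291/18) = 18/833291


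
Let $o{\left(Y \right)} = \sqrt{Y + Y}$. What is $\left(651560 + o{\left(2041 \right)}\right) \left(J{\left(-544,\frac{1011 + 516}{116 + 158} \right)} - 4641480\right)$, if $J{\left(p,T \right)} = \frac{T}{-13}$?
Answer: $- \frac{414315809372220}{137} - \frac{16532953287 \sqrt{4082}}{3562} \approx -3.0245 \cdot 10^{12}$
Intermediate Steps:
$o{\left(Y \right)} = \sqrt{2} \sqrt{Y}$ ($o{\left(Y \right)} = \sqrt{2 Y} = \sqrt{2} \sqrt{Y}$)
$J{\left(p,T \right)} = - \frac{T}{13}$ ($J{\left(p,T \right)} = T \left(- \frac{1}{13}\right) = - \frac{T}{13}$)
$\left(651560 + o{\left(2041 \right)}\right) \left(J{\left(-544,\frac{1011 + 516}{116 + 158} \right)} - 4641480\right) = \left(651560 + \sqrt{2} \sqrt{2041}\right) \left(- \frac{\left(1011 + 516\right) \frac{1}{116 + 158}}{13} - 4641480\right) = \left(651560 + \sqrt{4082}\right) \left(- \frac{1527 \cdot \frac{1}{274}}{13} - 4641480\right) = \left(651560 + \sqrt{4082}\right) \left(\left(- \frac{1}{13}\right) \frac{1527}{274} - 4641480\right) = \left(651560 + \sqrt{4082}\right) \left(- \frac{1527}{3562} - 4641480\right) = \left(651560 + \sqrt{4082}\right) \left(- \frac{16532953287}{3562}\right) = - \frac{414315809372220}{137} - \frac{16532953287 \sqrt{4082}}{3562}$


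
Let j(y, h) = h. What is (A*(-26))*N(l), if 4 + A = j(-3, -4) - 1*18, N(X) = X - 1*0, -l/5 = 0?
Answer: 0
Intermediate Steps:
l = 0 (l = -5*0 = 0)
N(X) = X (N(X) = X + 0 = X)
A = -26 (A = -4 + (-4 - 1*18) = -4 + (-4 - 18) = -4 - 22 = -26)
(A*(-26))*N(l) = -26*(-26)*0 = 676*0 = 0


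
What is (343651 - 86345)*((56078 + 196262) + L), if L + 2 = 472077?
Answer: 186396325990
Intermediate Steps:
L = 472075 (L = -2 + 472077 = 472075)
(343651 - 86345)*((56078 + 196262) + L) = (343651 - 86345)*((56078 + 196262) + 472075) = 257306*(252340 + 472075) = 257306*724415 = 186396325990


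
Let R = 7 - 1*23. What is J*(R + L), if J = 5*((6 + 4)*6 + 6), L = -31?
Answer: -15510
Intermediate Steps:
R = -16 (R = 7 - 23 = -16)
J = 330 (J = 5*(10*6 + 6) = 5*(60 + 6) = 5*66 = 330)
J*(R + L) = 330*(-16 - 31) = 330*(-47) = -15510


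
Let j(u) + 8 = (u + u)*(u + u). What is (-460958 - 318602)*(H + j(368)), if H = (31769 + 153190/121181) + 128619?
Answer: -66323736950903760/121181 ≈ -5.4731e+11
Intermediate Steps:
H = 19436131418/121181 (H = (31769 + 153190*(1/121181)) + 128619 = (31769 + 153190/121181) + 128619 = 3849952379/121181 + 128619 = 19436131418/121181 ≈ 1.6039e+5)
j(u) = -8 + 4*u**2 (j(u) = -8 + (u + u)*(u + u) = -8 + (2*u)*(2*u) = -8 + 4*u**2)
(-460958 - 318602)*(H + j(368)) = (-460958 - 318602)*(19436131418/121181 + (-8 + 4*368**2)) = -779560*(19436131418/121181 + (-8 + 4*135424)) = -779560*(19436131418/121181 + (-8 + 541696)) = -779560*(19436131418/121181 + 541688) = -779560*85078424946/121181 = -66323736950903760/121181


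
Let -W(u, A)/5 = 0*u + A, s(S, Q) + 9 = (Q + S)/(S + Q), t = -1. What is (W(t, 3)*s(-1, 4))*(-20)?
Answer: -2400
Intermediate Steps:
s(S, Q) = -8 (s(S, Q) = -9 + (Q + S)/(S + Q) = -9 + (Q + S)/(Q + S) = -9 + 1 = -8)
W(u, A) = -5*A (W(u, A) = -5*(0*u + A) = -5*(0 + A) = -5*A)
(W(t, 3)*s(-1, 4))*(-20) = (-5*3*(-8))*(-20) = -15*(-8)*(-20) = 120*(-20) = -2400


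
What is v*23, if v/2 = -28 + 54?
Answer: 1196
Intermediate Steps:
v = 52 (v = 2*(-28 + 54) = 2*26 = 52)
v*23 = 52*23 = 1196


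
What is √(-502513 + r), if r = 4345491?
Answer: √3842978 ≈ 1960.4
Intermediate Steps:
√(-502513 + r) = √(-502513 + 4345491) = √3842978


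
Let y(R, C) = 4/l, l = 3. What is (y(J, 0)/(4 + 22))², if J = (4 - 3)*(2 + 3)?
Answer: 4/1521 ≈ 0.0026299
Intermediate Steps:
J = 5 (J = 1*5 = 5)
y(R, C) = 4/3
(y(J, 0)/(4 + 22))² = ((4/3)/(4 + 22))² = ((4/3)/26)² = ((1/26)*(4/3))² = (2/39)² = 4/1521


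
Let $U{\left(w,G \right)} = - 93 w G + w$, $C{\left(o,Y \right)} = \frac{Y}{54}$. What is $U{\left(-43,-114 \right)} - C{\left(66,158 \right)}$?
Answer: $- \frac{12310162}{27} \approx -4.5593 \cdot 10^{5}$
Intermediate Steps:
$C{\left(o,Y \right)} = \frac{Y}{54}$ ($C{\left(o,Y \right)} = Y \frac{1}{54} = \frac{Y}{54}$)
$U{\left(w,G \right)} = w - 93 G w$ ($U{\left(w,G \right)} = - 93 G w + w = w - 93 G w$)
$U{\left(-43,-114 \right)} - C{\left(66,158 \right)} = - 43 \left(1 - -10602\right) - \frac{1}{54} \cdot 158 = - 43 \left(1 + 10602\right) - \frac{79}{27} = \left(-43\right) 10603 - \frac{79}{27} = -455929 - \frac{79}{27} = - \frac{12310162}{27}$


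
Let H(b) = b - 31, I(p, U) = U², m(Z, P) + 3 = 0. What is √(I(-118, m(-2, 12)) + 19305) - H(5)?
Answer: 26 + 3*√2146 ≈ 164.97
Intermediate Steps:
m(Z, P) = -3 (m(Z, P) = -3 + 0 = -3)
H(b) = -31 + b
√(I(-118, m(-2, 12)) + 19305) - H(5) = √((-3)² + 19305) - (-31 + 5) = √(9 + 19305) - 1*(-26) = √19314 + 26 = 3*√2146 + 26 = 26 + 3*√2146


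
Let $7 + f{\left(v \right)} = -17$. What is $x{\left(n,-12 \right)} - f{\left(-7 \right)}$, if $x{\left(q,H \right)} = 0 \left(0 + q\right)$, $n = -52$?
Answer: $24$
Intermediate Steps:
$f{\left(v \right)} = -24$ ($f{\left(v \right)} = -7 - 17 = -24$)
$x{\left(q,H \right)} = 0$ ($x{\left(q,H \right)} = 0 q = 0$)
$x{\left(n,-12 \right)} - f{\left(-7 \right)} = 0 - -24 = 0 + 24 = 24$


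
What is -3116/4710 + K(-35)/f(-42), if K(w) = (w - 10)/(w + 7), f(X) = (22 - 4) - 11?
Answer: -199393/461580 ≈ -0.43198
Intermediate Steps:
f(X) = 7 (f(X) = 18 - 11 = 7)
K(w) = (-10 + w)/(7 + w)
-3116/4710 + K(-35)/f(-42) = -3116/4710 + ((-10 - 35)/(7 - 35))/7 = -3116*1/4710 + (-45/(-28))*(1/7) = -1558/2355 - 1/28*(-45)*(1/7) = -1558/2355 + (45/28)*(1/7) = -1558/2355 + 45/196 = -199393/461580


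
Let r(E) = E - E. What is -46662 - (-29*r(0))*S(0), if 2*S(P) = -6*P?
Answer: -46662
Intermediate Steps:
S(P) = -3*P (S(P) = (-6*P)/2 = -3*P)
r(E) = 0
-46662 - (-29*r(0))*S(0) = -46662 - (-29*0)*(-3*0) = -46662 - 0*0 = -46662 - 1*0 = -46662 + 0 = -46662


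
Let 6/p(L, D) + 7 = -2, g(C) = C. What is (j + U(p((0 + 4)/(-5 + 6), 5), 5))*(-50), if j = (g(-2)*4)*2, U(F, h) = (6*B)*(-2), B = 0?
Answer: 800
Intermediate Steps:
p(L, D) = -⅔ (p(L, D) = 6/(-7 - 2) = 6/(-9) = 6*(-⅑) = -⅔)
U(F, h) = 0 (U(F, h) = (6*0)*(-2) = 0*(-2) = 0)
j = -16 (j = -2*4*2 = -8*2 = -16)
(j + U(p((0 + 4)/(-5 + 6), 5), 5))*(-50) = (-16 + 0)*(-50) = -16*(-50) = 800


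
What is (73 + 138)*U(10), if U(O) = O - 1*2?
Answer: 1688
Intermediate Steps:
U(O) = -2 + O (U(O) = O - 2 = -2 + O)
(73 + 138)*U(10) = (73 + 138)*(-2 + 10) = 211*8 = 1688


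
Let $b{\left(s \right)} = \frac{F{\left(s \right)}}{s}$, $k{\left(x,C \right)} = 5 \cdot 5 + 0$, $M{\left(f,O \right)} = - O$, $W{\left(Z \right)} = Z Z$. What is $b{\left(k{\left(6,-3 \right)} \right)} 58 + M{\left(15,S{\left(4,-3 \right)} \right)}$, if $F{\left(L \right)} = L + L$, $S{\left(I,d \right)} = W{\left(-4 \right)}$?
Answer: $100$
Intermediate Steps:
$W{\left(Z \right)} = Z^{2}$
$S{\left(I,d \right)} = 16$ ($S{\left(I,d \right)} = \left(-4\right)^{2} = 16$)
$k{\left(x,C \right)} = 25$ ($k{\left(x,C \right)} = 25 + 0 = 25$)
$F{\left(L \right)} = 2 L$
$b{\left(s \right)} = 2$ ($b{\left(s \right)} = \frac{2 s}{s} = 2$)
$b{\left(k{\left(6,-3 \right)} \right)} 58 + M{\left(15,S{\left(4,-3 \right)} \right)} = 2 \cdot 58 - 16 = 116 - 16 = 100$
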